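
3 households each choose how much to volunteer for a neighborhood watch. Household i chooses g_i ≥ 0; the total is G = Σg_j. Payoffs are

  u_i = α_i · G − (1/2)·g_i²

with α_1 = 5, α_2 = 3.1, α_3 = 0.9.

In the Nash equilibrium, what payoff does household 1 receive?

32.5

Household i's FOC: ∂u_i/∂g_i = α_i − g_i = 0, so g_i* = α_i.
NE contributions = (5, 3.1, 0.9); G = 9.
u_1 = α_1·G − ½·(g_1)² = 5·9 − ½·5² = 32.5.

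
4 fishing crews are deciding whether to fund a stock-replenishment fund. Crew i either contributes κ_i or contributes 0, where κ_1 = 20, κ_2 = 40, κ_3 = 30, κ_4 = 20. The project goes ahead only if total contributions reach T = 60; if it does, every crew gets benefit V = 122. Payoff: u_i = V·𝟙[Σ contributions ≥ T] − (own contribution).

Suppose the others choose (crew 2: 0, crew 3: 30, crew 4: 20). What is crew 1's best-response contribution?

20

Others' total = 50. Contributing 20 brings total to 70 ≥ 60: gain V − κ_1 = 102.
Best response: 20.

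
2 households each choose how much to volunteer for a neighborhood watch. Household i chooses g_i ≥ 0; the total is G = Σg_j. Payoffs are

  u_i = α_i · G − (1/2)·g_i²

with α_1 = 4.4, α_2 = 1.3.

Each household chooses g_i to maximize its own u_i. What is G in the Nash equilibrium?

5.7

Household i's FOC: ∂u_i/∂g_i = α_i − g_i = 0, so g_i* = α_i.
NE contributions = (4.4, 1.3); G = 5.7.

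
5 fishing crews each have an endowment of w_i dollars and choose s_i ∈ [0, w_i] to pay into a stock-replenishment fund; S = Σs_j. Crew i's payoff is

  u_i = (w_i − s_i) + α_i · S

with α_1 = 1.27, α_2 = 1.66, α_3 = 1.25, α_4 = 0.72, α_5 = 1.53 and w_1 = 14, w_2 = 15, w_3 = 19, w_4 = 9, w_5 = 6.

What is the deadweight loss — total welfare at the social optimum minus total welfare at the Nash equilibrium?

48.87

∂u_i/∂s_i = α_i − 1, so crew i contributes w_i if α_i > 1, else 0.
α_i > 1 for i ∈ {1, 2, 3, 5}; NE contributions (14, 15, 19, 0, 6), S = 54.
W^NE = Σw_i − S^NE + (Σα_i)·S^NE = 63 + 5.43·54 = 356.22.
Planner: ∂(Σu_j)/∂s_i = Σα_j − 1 = 5.43 > 0, so everyone contributes w_i; S^SO = 63, W^SO = 63 + 5.43·63 = 405.09.
Deadweight loss = 48.87.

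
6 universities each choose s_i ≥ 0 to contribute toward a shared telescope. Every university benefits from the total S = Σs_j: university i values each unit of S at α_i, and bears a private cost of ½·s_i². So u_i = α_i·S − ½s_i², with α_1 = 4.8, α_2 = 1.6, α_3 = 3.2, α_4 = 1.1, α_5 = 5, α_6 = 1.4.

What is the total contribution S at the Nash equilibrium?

University i's FOC: ∂u_i/∂s_i = α_i − s_i = 0, so s_i* = α_i.
NE contributions = (4.8, 1.6, 3.2, 1.1, 5, 1.4); S = 17.1.

17.1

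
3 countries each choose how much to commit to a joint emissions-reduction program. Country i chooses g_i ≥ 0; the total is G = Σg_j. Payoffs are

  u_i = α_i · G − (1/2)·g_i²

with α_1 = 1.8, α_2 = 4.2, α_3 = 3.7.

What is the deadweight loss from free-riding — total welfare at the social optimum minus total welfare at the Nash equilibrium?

64.33

Country i's FOC: ∂u_i/∂g_i = α_i − g_i = 0, so g_i* = α_i.
NE contributions = (1.8, 4.2, 3.7); G = 9.7.
W^NE = (Σα)·G − ½Σα_i² = 9.7² − ½·34.57 = 76.805.
Planner sets g_i = Σα_j = 9.7 for every i, so G^SO = 3·9.7 = 29.1.
W^SO = (Σα)·G^SO − ½·3·(Σα)² = (3/2)·9.7² = 141.135.
Deadweight loss = W^SO − W^NE = 64.33.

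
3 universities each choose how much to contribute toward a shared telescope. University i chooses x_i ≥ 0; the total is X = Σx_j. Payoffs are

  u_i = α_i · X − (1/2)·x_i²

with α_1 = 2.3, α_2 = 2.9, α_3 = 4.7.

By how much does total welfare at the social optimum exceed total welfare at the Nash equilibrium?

66.9

University i's FOC: ∂u_i/∂x_i = α_i − x_i = 0, so x_i* = α_i.
NE contributions = (2.3, 2.9, 4.7); X = 9.9.
W^NE = (Σα)·X − ½Σα_i² = 9.9² − ½·35.79 = 80.115.
Planner sets x_i = Σα_j = 9.9 for every i, so X^SO = 3·9.9 = 29.7.
W^SO = (Σα)·X^SO − ½·3·(Σα)² = (3/2)·9.9² = 147.015.
Deadweight loss = W^SO − W^NE = 66.9.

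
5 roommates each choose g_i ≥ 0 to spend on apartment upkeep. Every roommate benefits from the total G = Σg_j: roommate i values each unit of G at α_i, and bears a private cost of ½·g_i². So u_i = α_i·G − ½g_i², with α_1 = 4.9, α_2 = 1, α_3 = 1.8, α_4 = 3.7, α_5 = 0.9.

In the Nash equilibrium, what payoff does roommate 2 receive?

Roommate i's FOC: ∂u_i/∂g_i = α_i − g_i = 0, so g_i* = α_i.
NE contributions = (4.9, 1, 1.8, 3.7, 0.9); G = 12.3.
u_2 = α_2·G − ½·(g_2)² = 1·12.3 − ½·1² = 11.8.

11.8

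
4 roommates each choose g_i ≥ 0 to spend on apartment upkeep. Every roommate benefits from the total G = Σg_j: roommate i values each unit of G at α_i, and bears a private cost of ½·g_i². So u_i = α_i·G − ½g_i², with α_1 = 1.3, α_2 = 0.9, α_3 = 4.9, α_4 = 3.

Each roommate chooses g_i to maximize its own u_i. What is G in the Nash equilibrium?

10.1

Roommate i's FOC: ∂u_i/∂g_i = α_i − g_i = 0, so g_i* = α_i.
NE contributions = (1.3, 0.9, 4.9, 3); G = 10.1.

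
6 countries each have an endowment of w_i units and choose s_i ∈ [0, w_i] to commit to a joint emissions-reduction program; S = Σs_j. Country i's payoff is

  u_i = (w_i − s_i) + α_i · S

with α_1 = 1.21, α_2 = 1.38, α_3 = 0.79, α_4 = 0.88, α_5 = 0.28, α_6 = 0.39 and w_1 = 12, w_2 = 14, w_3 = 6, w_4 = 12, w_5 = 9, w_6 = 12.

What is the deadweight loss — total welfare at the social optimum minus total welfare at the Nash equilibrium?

∂u_i/∂s_i = α_i − 1, so country i contributes w_i if α_i > 1, else 0.
α_i > 1 for i ∈ {1, 2}; NE contributions (12, 14, 0, 0, 0, 0), S = 26.
W^NE = Σw_i − S^NE + (Σα_i)·S^NE = 65 + 3.93·26 = 167.18.
Planner: ∂(Σu_j)/∂s_i = Σα_j − 1 = 3.93 > 0, so everyone contributes w_i; S^SO = 65, W^SO = 65 + 3.93·65 = 320.45.
Deadweight loss = 153.27.

153.27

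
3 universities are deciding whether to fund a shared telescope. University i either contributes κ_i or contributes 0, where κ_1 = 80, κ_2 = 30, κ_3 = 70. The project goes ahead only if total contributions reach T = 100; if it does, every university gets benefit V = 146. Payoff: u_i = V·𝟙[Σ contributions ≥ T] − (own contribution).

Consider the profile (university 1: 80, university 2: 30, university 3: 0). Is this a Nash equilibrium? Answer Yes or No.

Total = 110 ≥ 100: provided.
University 1 (pledges 80, payoff 66): dropping to 0 → total 30, payoff 0. No gain.
University 2 (pledges 30, payoff 116): dropping to 0 → total 80, payoff 0. No gain.
University 3 (pledges 0, payoff 146): pledging 70 → total 180, payoff 76. No gain.

Yes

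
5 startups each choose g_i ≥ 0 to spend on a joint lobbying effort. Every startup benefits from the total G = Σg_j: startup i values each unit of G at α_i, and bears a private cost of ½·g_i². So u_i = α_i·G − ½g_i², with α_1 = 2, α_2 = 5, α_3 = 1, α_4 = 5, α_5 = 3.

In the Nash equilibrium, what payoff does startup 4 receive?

Startup i's FOC: ∂u_i/∂g_i = α_i − g_i = 0, so g_i* = α_i.
NE contributions = (2, 5, 1, 5, 3); G = 16.
u_4 = α_4·G − ½·(g_4)² = 5·16 − ½·5² = 67.5.

67.5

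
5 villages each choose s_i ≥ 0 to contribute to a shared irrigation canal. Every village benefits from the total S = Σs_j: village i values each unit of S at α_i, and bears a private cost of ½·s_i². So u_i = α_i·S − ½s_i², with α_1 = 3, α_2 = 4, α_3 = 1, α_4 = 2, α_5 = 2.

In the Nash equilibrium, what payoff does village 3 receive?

11.5

Village i's FOC: ∂u_i/∂s_i = α_i − s_i = 0, so s_i* = α_i.
NE contributions = (3, 4, 1, 2, 2); S = 12.
u_3 = α_3·S − ½·(s_3)² = 1·12 − ½·1² = 11.5.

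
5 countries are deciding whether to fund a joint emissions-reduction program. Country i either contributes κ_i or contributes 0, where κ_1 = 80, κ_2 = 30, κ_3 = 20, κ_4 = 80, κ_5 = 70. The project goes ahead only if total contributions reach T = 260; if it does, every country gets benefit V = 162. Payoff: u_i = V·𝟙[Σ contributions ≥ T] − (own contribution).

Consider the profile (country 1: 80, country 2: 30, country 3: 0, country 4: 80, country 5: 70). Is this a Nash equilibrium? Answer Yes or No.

Total = 260 ≥ 260: provided.
Country 1 (pledges 80, payoff 82): dropping to 0 → total 180, payoff 0. No gain.
Country 2 (pledges 30, payoff 132): dropping to 0 → total 230, payoff 0. No gain.
Country 3 (pledges 0, payoff 162): pledging 20 → total 280, payoff 142. No gain.
Country 4 (pledges 80, payoff 82): dropping to 0 → total 180, payoff 0. No gain.
Country 5 (pledges 70, payoff 92): dropping to 0 → total 190, payoff 0. No gain.

Yes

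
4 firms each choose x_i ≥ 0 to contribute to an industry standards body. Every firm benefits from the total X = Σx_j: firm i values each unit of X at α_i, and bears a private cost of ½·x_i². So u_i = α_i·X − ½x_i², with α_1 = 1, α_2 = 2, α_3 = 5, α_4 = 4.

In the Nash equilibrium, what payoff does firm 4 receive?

Firm i's FOC: ∂u_i/∂x_i = α_i − x_i = 0, so x_i* = α_i.
NE contributions = (1, 2, 5, 4); X = 12.
u_4 = α_4·X − ½·(x_4)² = 4·12 − ½·4² = 40.

40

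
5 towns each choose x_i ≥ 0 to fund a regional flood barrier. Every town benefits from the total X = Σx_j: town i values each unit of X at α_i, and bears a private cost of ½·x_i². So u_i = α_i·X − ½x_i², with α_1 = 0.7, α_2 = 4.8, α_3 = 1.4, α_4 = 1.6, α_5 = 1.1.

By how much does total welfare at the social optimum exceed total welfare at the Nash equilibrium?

Town i's FOC: ∂u_i/∂x_i = α_i − x_i = 0, so x_i* = α_i.
NE contributions = (0.7, 4.8, 1.4, 1.6, 1.1); X = 9.6.
W^NE = (Σα)·X − ½Σα_i² = 9.6² − ½·29.26 = 77.53.
Planner sets x_i = Σα_j = 9.6 for every i, so X^SO = 5·9.6 = 48.
W^SO = (Σα)·X^SO − ½·5·(Σα)² = (5/2)·9.6² = 230.4.
Deadweight loss = W^SO − W^NE = 152.87.

152.87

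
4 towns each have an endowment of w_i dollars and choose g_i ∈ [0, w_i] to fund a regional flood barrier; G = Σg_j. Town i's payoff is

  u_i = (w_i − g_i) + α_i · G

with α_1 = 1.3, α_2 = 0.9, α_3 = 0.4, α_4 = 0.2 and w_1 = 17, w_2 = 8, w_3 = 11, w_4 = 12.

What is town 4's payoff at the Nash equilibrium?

∂u_i/∂g_i = α_i − 1, so town i contributes w_i if α_i > 1, else 0.
α_i > 1 for i ∈ {1}; NE contributions (17, 0, 0, 0), G = 17.
u_4 = (12 − 0) + 0.2·17 = 15.4.

15.4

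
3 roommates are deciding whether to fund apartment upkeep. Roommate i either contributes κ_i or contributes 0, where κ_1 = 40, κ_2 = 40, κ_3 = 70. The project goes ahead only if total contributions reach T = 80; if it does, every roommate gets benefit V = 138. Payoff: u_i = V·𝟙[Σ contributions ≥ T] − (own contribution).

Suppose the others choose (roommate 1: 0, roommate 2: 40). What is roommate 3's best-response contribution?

Others' total = 40. Contributing 70 brings total to 110 ≥ 80: gain V − κ_3 = 68.
Best response: 70.

70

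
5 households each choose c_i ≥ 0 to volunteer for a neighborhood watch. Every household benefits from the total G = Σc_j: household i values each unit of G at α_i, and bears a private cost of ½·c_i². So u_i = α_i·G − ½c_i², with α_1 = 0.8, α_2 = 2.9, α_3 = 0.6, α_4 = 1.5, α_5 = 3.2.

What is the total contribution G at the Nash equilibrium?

Household i's FOC: ∂u_i/∂c_i = α_i − c_i = 0, so c_i* = α_i.
NE contributions = (0.8, 2.9, 0.6, 1.5, 3.2); G = 9.

9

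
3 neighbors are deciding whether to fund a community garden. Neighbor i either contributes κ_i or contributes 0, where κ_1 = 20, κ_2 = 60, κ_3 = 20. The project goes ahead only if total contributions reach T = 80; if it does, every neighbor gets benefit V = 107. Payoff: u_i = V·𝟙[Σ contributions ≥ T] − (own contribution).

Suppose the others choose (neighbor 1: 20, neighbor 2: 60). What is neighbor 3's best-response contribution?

Others' total = 80 ≥ 80; contributing adds cost 20 for no extra benefit.
Best response: 0.

0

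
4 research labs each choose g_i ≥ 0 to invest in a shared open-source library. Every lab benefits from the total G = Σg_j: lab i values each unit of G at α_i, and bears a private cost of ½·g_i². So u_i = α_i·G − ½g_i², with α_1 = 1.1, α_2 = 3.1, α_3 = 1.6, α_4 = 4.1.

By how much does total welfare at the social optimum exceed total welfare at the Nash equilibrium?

Lab i's FOC: ∂u_i/∂g_i = α_i − g_i = 0, so g_i* = α_i.
NE contributions = (1.1, 3.1, 1.6, 4.1); G = 9.9.
W^NE = (Σα)·G − ½Σα_i² = 9.9² − ½·30.19 = 82.915.
Planner sets g_i = Σα_j = 9.9 for every i, so G^SO = 4·9.9 = 39.6.
W^SO = (Σα)·G^SO − ½·4·(Σα)² = (4/2)·9.9² = 196.02.
Deadweight loss = W^SO − W^NE = 113.105.

113.105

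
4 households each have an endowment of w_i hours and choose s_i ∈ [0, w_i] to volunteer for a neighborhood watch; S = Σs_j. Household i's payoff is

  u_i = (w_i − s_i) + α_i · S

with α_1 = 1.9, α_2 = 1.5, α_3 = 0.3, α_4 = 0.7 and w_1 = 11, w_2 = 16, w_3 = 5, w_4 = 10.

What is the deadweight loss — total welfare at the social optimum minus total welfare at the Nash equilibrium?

∂u_i/∂s_i = α_i − 1, so household i contributes w_i if α_i > 1, else 0.
α_i > 1 for i ∈ {1, 2}; NE contributions (11, 16, 0, 0), S = 27.
W^NE = Σw_i − S^NE + (Σα_i)·S^NE = 42 + 3.4·27 = 133.8.
Planner: ∂(Σu_j)/∂s_i = Σα_j − 1 = 3.4 > 0, so everyone contributes w_i; S^SO = 42, W^SO = 42 + 3.4·42 = 184.8.
Deadweight loss = 51.

51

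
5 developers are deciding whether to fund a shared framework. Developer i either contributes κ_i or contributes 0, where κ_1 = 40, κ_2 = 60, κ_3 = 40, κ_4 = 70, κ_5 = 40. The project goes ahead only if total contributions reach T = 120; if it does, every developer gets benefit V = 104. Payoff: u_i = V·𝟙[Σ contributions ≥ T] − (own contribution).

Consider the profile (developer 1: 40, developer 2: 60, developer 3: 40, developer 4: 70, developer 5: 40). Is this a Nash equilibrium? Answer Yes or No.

No

Total = 250 ≥ 120: provided.
Developer 1 (pledges 40, payoff 64): dropping to 0 → total 210, payoff 104. Profitable deviation.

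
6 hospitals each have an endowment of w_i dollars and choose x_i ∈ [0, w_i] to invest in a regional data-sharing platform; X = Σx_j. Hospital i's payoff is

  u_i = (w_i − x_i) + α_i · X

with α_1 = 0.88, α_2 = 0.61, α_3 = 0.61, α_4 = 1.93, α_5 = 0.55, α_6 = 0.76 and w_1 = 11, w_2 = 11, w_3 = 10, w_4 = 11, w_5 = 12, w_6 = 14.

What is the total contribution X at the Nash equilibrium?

∂u_i/∂x_i = α_i − 1, so hospital i contributes w_i if α_i > 1, else 0.
α_i > 1 for i ∈ {4}; NE contributions (0, 0, 0, 11, 0, 0), X = 11.

11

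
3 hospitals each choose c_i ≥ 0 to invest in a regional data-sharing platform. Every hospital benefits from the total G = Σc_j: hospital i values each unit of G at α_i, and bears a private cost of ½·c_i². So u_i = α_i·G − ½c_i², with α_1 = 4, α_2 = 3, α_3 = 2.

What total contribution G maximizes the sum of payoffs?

Planner FOC: ∂(Σu_j)/∂c_i = (Σα_j) − c_i = 0, so c_i^SO = Σα_j = 9 for every i; G^SO = 27.

27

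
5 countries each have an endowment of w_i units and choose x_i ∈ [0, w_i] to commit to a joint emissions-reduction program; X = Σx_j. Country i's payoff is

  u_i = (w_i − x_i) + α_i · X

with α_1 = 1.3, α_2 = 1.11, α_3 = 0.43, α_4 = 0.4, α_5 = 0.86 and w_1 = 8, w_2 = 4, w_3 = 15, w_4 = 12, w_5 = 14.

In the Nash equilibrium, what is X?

∂u_i/∂x_i = α_i − 1, so country i contributes w_i if α_i > 1, else 0.
α_i > 1 for i ∈ {1, 2}; NE contributions (8, 4, 0, 0, 0), X = 12.

12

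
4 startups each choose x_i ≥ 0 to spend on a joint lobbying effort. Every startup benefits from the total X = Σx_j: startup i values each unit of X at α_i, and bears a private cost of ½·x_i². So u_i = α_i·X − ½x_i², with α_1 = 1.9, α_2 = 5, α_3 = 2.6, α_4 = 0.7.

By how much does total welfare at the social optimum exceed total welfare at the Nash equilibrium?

121.97

Startup i's FOC: ∂u_i/∂x_i = α_i − x_i = 0, so x_i* = α_i.
NE contributions = (1.9, 5, 2.6, 0.7); X = 10.2.
W^NE = (Σα)·X − ½Σα_i² = 10.2² − ½·35.86 = 86.11.
Planner sets x_i = Σα_j = 10.2 for every i, so X^SO = 4·10.2 = 40.8.
W^SO = (Σα)·X^SO − ½·4·(Σα)² = (4/2)·10.2² = 208.08.
Deadweight loss = W^SO − W^NE = 121.97.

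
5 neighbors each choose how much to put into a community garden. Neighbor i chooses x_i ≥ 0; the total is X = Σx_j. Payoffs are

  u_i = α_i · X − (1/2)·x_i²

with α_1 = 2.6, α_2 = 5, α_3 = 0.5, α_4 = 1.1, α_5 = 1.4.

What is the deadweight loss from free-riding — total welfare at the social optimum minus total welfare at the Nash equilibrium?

Neighbor i's FOC: ∂u_i/∂x_i = α_i − x_i = 0, so x_i* = α_i.
NE contributions = (2.6, 5, 0.5, 1.1, 1.4); X = 10.6.
W^NE = (Σα)·X − ½Σα_i² = 10.6² − ½·35.18 = 94.77.
Planner sets x_i = Σα_j = 10.6 for every i, so X^SO = 5·10.6 = 53.
W^SO = (Σα)·X^SO − ½·5·(Σα)² = (5/2)·10.6² = 280.9.
Deadweight loss = W^SO − W^NE = 186.13.

186.13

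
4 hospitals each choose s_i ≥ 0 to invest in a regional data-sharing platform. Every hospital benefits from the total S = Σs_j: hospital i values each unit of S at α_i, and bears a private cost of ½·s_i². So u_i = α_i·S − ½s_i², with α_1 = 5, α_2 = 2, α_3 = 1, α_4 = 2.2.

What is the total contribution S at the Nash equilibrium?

Hospital i's FOC: ∂u_i/∂s_i = α_i − s_i = 0, so s_i* = α_i.
NE contributions = (5, 2, 1, 2.2); S = 10.2.

10.2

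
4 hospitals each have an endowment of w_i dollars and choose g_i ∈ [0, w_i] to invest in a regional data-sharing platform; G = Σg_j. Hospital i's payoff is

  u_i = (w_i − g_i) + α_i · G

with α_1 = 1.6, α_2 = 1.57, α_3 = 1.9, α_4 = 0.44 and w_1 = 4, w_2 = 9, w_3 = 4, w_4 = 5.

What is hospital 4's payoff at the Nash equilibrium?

12.48

∂u_i/∂g_i = α_i − 1, so hospital i contributes w_i if α_i > 1, else 0.
α_i > 1 for i ∈ {1, 2, 3}; NE contributions (4, 9, 4, 0), G = 17.
u_4 = (5 − 0) + 0.44·17 = 12.48.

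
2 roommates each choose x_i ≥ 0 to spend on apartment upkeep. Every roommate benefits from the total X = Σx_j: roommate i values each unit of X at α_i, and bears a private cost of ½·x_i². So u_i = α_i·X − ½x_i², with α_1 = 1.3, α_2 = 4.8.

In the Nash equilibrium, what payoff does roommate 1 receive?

7.085

Roommate i's FOC: ∂u_i/∂x_i = α_i − x_i = 0, so x_i* = α_i.
NE contributions = (1.3, 4.8); X = 6.1.
u_1 = α_1·X − ½·(x_1)² = 1.3·6.1 − ½·1.3² = 7.085.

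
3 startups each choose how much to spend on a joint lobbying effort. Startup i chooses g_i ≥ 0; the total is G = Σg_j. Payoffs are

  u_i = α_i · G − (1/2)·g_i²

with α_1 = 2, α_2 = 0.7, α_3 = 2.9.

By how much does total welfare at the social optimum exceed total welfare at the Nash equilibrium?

Startup i's FOC: ∂u_i/∂g_i = α_i − g_i = 0, so g_i* = α_i.
NE contributions = (2, 0.7, 2.9); G = 5.6.
W^NE = (Σα)·G − ½Σα_i² = 5.6² − ½·12.9 = 24.91.
Planner sets g_i = Σα_j = 5.6 for every i, so G^SO = 3·5.6 = 16.8.
W^SO = (Σα)·G^SO − ½·3·(Σα)² = (3/2)·5.6² = 47.04.
Deadweight loss = W^SO − W^NE = 22.13.

22.13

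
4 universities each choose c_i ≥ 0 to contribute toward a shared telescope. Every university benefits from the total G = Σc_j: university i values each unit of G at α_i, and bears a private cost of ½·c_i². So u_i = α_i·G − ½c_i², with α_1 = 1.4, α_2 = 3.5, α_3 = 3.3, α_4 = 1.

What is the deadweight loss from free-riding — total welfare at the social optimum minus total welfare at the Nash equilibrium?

University i's FOC: ∂u_i/∂c_i = α_i − c_i = 0, so c_i* = α_i.
NE contributions = (1.4, 3.5, 3.3, 1); G = 9.2.
W^NE = (Σα)·G − ½Σα_i² = 9.2² − ½·26.1 = 71.59.
Planner sets c_i = Σα_j = 9.2 for every i, so G^SO = 4·9.2 = 36.8.
W^SO = (Σα)·G^SO − ½·4·(Σα)² = (4/2)·9.2² = 169.28.
Deadweight loss = W^SO − W^NE = 97.69.

97.69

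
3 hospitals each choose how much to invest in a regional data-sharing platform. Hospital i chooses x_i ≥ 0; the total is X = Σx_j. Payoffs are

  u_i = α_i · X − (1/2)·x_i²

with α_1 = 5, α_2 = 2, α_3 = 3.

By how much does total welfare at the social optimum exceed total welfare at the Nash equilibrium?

Hospital i's FOC: ∂u_i/∂x_i = α_i − x_i = 0, so x_i* = α_i.
NE contributions = (5, 2, 3); X = 10.
W^NE = (Σα)·X − ½Σα_i² = 10² − ½·38 = 81.
Planner sets x_i = Σα_j = 10 for every i, so X^SO = 3·10 = 30.
W^SO = (Σα)·X^SO − ½·3·(Σα)² = (3/2)·10² = 150.
Deadweight loss = W^SO − W^NE = 69.

69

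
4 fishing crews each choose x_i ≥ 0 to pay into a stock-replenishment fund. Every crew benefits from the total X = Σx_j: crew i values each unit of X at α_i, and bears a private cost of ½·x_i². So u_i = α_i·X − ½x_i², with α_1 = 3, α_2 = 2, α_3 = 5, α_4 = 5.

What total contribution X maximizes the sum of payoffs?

60

Planner FOC: ∂(Σu_j)/∂x_i = (Σα_j) − x_i = 0, so x_i^SO = Σα_j = 15 for every i; X^SO = 60.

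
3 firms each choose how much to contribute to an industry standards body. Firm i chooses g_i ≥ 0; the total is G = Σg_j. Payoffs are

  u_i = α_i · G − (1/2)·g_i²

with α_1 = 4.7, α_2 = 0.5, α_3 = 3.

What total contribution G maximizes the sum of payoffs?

24.6

Planner FOC: ∂(Σu_j)/∂g_i = (Σα_j) − g_i = 0, so g_i^SO = Σα_j = 8.2 for every i; G^SO = 24.6.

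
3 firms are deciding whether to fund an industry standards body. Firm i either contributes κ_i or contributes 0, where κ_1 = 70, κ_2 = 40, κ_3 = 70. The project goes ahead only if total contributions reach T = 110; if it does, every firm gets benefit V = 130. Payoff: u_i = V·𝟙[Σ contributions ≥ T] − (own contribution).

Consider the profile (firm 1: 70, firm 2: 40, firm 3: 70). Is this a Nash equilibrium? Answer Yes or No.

No

Total = 180 ≥ 110: provided.
Firm 1 (pledges 70, payoff 60): dropping to 0 → total 110, payoff 130. Profitable deviation.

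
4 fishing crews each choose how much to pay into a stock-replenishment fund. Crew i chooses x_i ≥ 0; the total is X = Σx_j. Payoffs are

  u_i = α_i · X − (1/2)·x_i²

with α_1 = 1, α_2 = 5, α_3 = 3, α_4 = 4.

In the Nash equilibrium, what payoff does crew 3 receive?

Crew i's FOC: ∂u_i/∂x_i = α_i − x_i = 0, so x_i* = α_i.
NE contributions = (1, 5, 3, 4); X = 13.
u_3 = α_3·X − ½·(x_3)² = 3·13 − ½·3² = 34.5.

34.5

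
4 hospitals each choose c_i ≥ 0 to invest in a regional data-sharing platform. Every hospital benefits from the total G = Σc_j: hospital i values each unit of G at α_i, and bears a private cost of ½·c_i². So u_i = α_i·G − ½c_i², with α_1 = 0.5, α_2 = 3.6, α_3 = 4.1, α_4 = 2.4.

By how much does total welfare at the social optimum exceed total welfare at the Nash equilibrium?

Hospital i's FOC: ∂u_i/∂c_i = α_i − c_i = 0, so c_i* = α_i.
NE contributions = (0.5, 3.6, 4.1, 2.4); G = 10.6.
W^NE = (Σα)·G − ½Σα_i² = 10.6² − ½·35.78 = 94.47.
Planner sets c_i = Σα_j = 10.6 for every i, so G^SO = 4·10.6 = 42.4.
W^SO = (Σα)·G^SO − ½·4·(Σα)² = (4/2)·10.6² = 224.72.
Deadweight loss = W^SO − W^NE = 130.25.

130.25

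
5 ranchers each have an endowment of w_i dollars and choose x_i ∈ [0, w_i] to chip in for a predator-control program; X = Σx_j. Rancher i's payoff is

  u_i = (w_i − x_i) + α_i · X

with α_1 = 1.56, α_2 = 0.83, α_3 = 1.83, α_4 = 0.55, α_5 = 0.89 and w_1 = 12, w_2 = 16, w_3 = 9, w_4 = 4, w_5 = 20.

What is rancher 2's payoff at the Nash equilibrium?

∂u_i/∂x_i = α_i − 1, so rancher i contributes w_i if α_i > 1, else 0.
α_i > 1 for i ∈ {1, 3}; NE contributions (12, 0, 9, 0, 0), X = 21.
u_2 = (16 − 0) + 0.83·21 = 33.43.

33.43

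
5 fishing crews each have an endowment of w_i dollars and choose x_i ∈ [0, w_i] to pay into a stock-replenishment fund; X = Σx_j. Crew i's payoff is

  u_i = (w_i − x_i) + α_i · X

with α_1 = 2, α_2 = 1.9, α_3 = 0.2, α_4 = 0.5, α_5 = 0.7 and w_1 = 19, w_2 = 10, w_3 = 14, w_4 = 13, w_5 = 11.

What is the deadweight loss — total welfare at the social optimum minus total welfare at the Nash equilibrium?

∂u_i/∂x_i = α_i − 1, so crew i contributes w_i if α_i > 1, else 0.
α_i > 1 for i ∈ {1, 2}; NE contributions (19, 10, 0, 0, 0), X = 29.
W^NE = Σw_i − X^NE + (Σα_i)·X^NE = 67 + 4.3·29 = 191.7.
Planner: ∂(Σu_j)/∂x_i = Σα_j − 1 = 4.3 > 0, so everyone contributes w_i; X^SO = 67, W^SO = 67 + 4.3·67 = 355.1.
Deadweight loss = 163.4.

163.4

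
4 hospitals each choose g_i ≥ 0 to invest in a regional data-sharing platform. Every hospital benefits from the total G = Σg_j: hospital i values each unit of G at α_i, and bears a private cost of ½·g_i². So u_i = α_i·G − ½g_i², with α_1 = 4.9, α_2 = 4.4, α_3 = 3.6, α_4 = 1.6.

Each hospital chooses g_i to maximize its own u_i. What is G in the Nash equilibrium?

Hospital i's FOC: ∂u_i/∂g_i = α_i − g_i = 0, so g_i* = α_i.
NE contributions = (4.9, 4.4, 3.6, 1.6); G = 14.5.

14.5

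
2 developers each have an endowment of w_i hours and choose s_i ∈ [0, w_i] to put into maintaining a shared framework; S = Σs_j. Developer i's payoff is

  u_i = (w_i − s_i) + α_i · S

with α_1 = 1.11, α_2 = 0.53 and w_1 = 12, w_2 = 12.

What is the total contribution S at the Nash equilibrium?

12

∂u_i/∂s_i = α_i − 1, so developer i contributes w_i if α_i > 1, else 0.
α_i > 1 for i ∈ {1}; NE contributions (12, 0), S = 12.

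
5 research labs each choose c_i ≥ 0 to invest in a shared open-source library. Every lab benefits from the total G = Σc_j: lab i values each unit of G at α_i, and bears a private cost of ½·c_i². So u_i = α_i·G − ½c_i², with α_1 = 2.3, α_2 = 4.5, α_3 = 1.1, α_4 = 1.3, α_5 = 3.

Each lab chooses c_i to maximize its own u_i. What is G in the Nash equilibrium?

Lab i's FOC: ∂u_i/∂c_i = α_i − c_i = 0, so c_i* = α_i.
NE contributions = (2.3, 4.5, 1.1, 1.3, 3); G = 12.2.

12.2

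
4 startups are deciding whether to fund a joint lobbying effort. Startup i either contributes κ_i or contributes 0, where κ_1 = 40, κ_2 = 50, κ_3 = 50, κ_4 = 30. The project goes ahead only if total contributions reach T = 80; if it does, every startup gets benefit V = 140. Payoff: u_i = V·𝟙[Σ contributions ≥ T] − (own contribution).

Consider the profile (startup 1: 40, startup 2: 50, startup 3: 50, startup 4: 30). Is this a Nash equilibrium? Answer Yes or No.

No

Total = 170 ≥ 80: provided.
Startup 1 (pledges 40, payoff 100): dropping to 0 → total 130, payoff 140. Profitable deviation.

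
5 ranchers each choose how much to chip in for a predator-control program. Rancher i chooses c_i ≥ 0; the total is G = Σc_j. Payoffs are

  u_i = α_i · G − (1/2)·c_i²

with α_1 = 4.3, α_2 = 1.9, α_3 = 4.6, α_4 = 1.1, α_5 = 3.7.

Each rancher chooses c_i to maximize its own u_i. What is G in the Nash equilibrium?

Rancher i's FOC: ∂u_i/∂c_i = α_i − c_i = 0, so c_i* = α_i.
NE contributions = (4.3, 1.9, 4.6, 1.1, 3.7); G = 15.6.

15.6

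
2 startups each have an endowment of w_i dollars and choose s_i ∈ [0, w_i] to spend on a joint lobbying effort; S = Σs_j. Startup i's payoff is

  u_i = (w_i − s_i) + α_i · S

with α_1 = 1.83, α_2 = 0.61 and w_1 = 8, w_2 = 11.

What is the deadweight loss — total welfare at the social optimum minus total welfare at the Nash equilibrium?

15.84

∂u_i/∂s_i = α_i − 1, so startup i contributes w_i if α_i > 1, else 0.
α_i > 1 for i ∈ {1}; NE contributions (8, 0), S = 8.
W^NE = Σw_i − S^NE + (Σα_i)·S^NE = 19 + 1.44·8 = 30.52.
Planner: ∂(Σu_j)/∂s_i = Σα_j − 1 = 1.44 > 0, so everyone contributes w_i; S^SO = 19, W^SO = 19 + 1.44·19 = 46.36.
Deadweight loss = 15.84.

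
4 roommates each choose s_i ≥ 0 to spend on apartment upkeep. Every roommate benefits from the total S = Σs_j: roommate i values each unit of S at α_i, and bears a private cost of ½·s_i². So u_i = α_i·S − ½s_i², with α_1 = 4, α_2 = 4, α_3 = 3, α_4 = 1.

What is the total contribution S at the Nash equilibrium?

Roommate i's FOC: ∂u_i/∂s_i = α_i − s_i = 0, so s_i* = α_i.
NE contributions = (4, 4, 3, 1); S = 12.

12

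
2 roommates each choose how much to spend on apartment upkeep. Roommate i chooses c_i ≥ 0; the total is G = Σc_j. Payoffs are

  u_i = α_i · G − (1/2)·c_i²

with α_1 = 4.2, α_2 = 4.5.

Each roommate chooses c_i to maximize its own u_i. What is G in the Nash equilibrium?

Roommate i's FOC: ∂u_i/∂c_i = α_i − c_i = 0, so c_i* = α_i.
NE contributions = (4.2, 4.5); G = 8.7.

8.7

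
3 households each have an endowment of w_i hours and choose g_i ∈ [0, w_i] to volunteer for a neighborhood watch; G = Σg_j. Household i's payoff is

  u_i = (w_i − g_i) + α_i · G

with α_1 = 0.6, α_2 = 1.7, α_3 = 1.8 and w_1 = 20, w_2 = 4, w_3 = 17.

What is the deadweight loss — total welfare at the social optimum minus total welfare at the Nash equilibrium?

62

∂u_i/∂g_i = α_i − 1, so household i contributes w_i if α_i > 1, else 0.
α_i > 1 for i ∈ {2, 3}; NE contributions (0, 4, 17), G = 21.
W^NE = Σw_i − G^NE + (Σα_i)·G^NE = 41 + 3.1·21 = 106.1.
Planner: ∂(Σu_j)/∂g_i = Σα_j − 1 = 3.1 > 0, so everyone contributes w_i; G^SO = 41, W^SO = 41 + 3.1·41 = 168.1.
Deadweight loss = 62.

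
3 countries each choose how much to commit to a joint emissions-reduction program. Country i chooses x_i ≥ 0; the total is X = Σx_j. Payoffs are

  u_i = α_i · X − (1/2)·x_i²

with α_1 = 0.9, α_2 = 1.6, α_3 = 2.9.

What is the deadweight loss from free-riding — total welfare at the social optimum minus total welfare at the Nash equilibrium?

Country i's FOC: ∂u_i/∂x_i = α_i − x_i = 0, so x_i* = α_i.
NE contributions = (0.9, 1.6, 2.9); X = 5.4.
W^NE = (Σα)·X − ½Σα_i² = 5.4² − ½·11.78 = 23.27.
Planner sets x_i = Σα_j = 5.4 for every i, so X^SO = 3·5.4 = 16.2.
W^SO = (Σα)·X^SO − ½·3·(Σα)² = (3/2)·5.4² = 43.74.
Deadweight loss = W^SO − W^NE = 20.47.

20.47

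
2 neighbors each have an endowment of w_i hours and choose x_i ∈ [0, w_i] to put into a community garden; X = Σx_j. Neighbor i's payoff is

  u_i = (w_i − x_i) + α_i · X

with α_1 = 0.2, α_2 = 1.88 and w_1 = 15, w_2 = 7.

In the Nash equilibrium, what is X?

∂u_i/∂x_i = α_i − 1, so neighbor i contributes w_i if α_i > 1, else 0.
α_i > 1 for i ∈ {2}; NE contributions (0, 7), X = 7.

7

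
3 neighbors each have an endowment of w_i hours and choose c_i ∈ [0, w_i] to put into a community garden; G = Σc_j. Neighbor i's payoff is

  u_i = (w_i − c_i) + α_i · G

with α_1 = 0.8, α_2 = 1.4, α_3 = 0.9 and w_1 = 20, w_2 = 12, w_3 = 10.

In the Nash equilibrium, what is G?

∂u_i/∂c_i = α_i − 1, so neighbor i contributes w_i if α_i > 1, else 0.
α_i > 1 for i ∈ {2}; NE contributions (0, 12, 0), G = 12.

12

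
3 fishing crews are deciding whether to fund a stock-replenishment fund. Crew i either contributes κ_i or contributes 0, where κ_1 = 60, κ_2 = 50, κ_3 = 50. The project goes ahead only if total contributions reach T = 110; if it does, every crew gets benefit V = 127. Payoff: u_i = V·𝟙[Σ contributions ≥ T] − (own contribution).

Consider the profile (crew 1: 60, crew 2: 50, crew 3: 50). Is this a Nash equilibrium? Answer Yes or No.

No

Total = 160 ≥ 110: provided.
Crew 1 (pledges 60, payoff 67): dropping to 0 → total 100, payoff 0. No gain.
Crew 2 (pledges 50, payoff 77): dropping to 0 → total 110, payoff 127. Profitable deviation.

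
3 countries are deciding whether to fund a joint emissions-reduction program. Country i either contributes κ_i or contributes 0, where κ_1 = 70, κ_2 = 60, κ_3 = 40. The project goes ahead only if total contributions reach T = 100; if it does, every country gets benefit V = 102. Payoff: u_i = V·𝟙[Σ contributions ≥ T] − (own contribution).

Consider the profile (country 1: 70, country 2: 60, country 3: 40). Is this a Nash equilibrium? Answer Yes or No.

No

Total = 170 ≥ 100: provided.
Country 1 (pledges 70, payoff 32): dropping to 0 → total 100, payoff 102. Profitable deviation.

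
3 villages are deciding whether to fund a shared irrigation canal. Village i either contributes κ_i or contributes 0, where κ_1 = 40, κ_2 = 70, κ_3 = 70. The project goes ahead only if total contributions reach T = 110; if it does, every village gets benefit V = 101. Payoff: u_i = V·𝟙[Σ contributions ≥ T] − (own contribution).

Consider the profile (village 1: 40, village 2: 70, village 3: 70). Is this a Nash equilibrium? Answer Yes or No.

Total = 180 ≥ 110: provided.
Village 1 (pledges 40, payoff 61): dropping to 0 → total 140, payoff 101. Profitable deviation.

No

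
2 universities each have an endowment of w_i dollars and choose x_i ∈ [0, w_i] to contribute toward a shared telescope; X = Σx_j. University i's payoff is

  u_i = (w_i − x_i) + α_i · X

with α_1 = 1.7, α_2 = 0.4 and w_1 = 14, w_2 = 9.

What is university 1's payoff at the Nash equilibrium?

∂u_i/∂x_i = α_i − 1, so university i contributes w_i if α_i > 1, else 0.
α_i > 1 for i ∈ {1}; NE contributions (14, 0), X = 14.
u_1 = (14 − 14) + 1.7·14 = 23.8.

23.8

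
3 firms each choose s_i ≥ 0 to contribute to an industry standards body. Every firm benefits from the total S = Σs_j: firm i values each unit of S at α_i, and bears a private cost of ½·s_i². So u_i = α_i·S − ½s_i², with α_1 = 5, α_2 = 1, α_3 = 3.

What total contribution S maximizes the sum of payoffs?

27

Planner FOC: ∂(Σu_j)/∂s_i = (Σα_j) − s_i = 0, so s_i^SO = Σα_j = 9 for every i; S^SO = 27.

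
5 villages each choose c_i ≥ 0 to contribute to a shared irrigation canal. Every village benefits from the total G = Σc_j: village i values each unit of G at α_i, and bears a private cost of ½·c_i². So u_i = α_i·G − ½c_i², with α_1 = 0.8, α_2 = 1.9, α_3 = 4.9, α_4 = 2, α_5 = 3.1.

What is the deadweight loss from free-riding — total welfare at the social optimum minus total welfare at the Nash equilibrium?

Village i's FOC: ∂u_i/∂c_i = α_i − c_i = 0, so c_i* = α_i.
NE contributions = (0.8, 1.9, 4.9, 2, 3.1); G = 12.7.
W^NE = (Σα)·G − ½Σα_i² = 12.7² − ½·41.87 = 140.355.
Planner sets c_i = Σα_j = 12.7 for every i, so G^SO = 5·12.7 = 63.5.
W^SO = (Σα)·G^SO − ½·5·(Σα)² = (5/2)·12.7² = 403.225.
Deadweight loss = W^SO − W^NE = 262.87.

262.87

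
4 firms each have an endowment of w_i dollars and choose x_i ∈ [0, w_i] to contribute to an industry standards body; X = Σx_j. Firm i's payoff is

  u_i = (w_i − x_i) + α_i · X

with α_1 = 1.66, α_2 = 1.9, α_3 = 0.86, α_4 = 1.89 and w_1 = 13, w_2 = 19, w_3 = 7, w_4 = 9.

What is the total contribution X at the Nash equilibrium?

∂u_i/∂x_i = α_i − 1, so firm i contributes w_i if α_i > 1, else 0.
α_i > 1 for i ∈ {1, 2, 4}; NE contributions (13, 19, 0, 9), X = 41.

41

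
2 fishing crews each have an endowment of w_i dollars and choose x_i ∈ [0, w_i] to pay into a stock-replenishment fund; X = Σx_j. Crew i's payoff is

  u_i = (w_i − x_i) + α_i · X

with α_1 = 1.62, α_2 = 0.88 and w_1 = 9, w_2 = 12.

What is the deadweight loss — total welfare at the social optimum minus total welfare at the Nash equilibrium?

18

∂u_i/∂x_i = α_i − 1, so crew i contributes w_i if α_i > 1, else 0.
α_i > 1 for i ∈ {1}; NE contributions (9, 0), X = 9.
W^NE = Σw_i − X^NE + (Σα_i)·X^NE = 21 + 1.5·9 = 34.5.
Planner: ∂(Σu_j)/∂x_i = Σα_j − 1 = 1.5 > 0, so everyone contributes w_i; X^SO = 21, W^SO = 21 + 1.5·21 = 52.5.
Deadweight loss = 18.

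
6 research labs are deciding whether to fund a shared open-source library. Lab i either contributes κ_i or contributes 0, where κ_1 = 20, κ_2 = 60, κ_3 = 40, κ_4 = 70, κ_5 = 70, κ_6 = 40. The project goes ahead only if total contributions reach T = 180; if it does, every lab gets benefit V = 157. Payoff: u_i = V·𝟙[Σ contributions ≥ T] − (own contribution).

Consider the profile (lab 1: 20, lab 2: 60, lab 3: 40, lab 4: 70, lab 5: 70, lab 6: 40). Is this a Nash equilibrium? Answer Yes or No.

No

Total = 300 ≥ 180: provided.
Lab 1 (pledges 20, payoff 137): dropping to 0 → total 280, payoff 157. Profitable deviation.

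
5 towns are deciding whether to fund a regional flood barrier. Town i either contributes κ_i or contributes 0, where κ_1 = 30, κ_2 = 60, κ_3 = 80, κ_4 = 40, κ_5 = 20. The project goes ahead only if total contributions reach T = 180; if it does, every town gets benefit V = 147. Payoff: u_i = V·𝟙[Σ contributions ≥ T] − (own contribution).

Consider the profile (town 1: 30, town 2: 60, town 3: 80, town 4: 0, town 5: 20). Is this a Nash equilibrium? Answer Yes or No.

Yes

Total = 190 ≥ 180: provided.
Town 1 (pledges 30, payoff 117): dropping to 0 → total 160, payoff 0. No gain.
Town 2 (pledges 60, payoff 87): dropping to 0 → total 130, payoff 0. No gain.
Town 3 (pledges 80, payoff 67): dropping to 0 → total 110, payoff 0. No gain.
Town 4 (pledges 0, payoff 147): pledging 40 → total 230, payoff 107. No gain.
Town 5 (pledges 20, payoff 127): dropping to 0 → total 170, payoff 0. No gain.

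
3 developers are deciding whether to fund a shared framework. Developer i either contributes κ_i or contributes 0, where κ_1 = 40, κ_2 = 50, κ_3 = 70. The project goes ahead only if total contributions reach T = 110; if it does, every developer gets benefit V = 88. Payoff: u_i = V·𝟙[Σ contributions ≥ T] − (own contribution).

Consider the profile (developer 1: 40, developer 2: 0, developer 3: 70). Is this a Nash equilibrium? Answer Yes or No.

Yes

Total = 110 ≥ 110: provided.
Developer 1 (pledges 40, payoff 48): dropping to 0 → total 70, payoff 0. No gain.
Developer 2 (pledges 0, payoff 88): pledging 50 → total 160, payoff 38. No gain.
Developer 3 (pledges 70, payoff 18): dropping to 0 → total 40, payoff 0. No gain.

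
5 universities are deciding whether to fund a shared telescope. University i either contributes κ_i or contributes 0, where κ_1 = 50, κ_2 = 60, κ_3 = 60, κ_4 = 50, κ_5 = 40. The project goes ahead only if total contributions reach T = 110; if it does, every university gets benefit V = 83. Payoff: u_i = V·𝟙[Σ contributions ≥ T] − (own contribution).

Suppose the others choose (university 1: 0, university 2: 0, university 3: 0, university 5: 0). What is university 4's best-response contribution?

Others' total = 0. Even contributing 50 gives 50 < 110: no benefit either way.
Best response: 0.

0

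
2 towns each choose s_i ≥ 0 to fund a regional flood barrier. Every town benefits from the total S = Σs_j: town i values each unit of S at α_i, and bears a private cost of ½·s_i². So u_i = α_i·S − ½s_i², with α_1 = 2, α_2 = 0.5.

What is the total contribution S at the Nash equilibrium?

Town i's FOC: ∂u_i/∂s_i = α_i − s_i = 0, so s_i* = α_i.
NE contributions = (2, 0.5); S = 2.5.

2.5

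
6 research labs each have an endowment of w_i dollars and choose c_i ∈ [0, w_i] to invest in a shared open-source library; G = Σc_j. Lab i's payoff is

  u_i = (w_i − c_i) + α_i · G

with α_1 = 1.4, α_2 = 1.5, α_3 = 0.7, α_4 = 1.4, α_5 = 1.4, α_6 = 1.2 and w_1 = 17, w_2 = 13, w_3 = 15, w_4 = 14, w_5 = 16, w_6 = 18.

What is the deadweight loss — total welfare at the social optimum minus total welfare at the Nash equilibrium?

99

∂u_i/∂c_i = α_i − 1, so lab i contributes w_i if α_i > 1, else 0.
α_i > 1 for i ∈ {1, 2, 4, 5, 6}; NE contributions (17, 13, 0, 14, 16, 18), G = 78.
W^NE = Σw_i − G^NE + (Σα_i)·G^NE = 93 + 6.6·78 = 607.8.
Planner: ∂(Σu_j)/∂c_i = Σα_j − 1 = 6.6 > 0, so everyone contributes w_i; G^SO = 93, W^SO = 93 + 6.6·93 = 706.8.
Deadweight loss = 99.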